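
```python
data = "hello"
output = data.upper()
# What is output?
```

Trace:
`data = "hello"` → data = 'hello'
`output = data.upper()` → output = 'HELLO'
So output = 'HELLO'

Answer: 'HELLO'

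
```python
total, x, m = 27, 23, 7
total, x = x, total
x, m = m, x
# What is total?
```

Trace:
`total, x, m = 27, 23, 7` → total = 27; x = 23; m = 7
`total, x = x, total` → total = 23; x = 27
`x, m = m, x` → x = 7; m = 27
So total = 23

Answer: 23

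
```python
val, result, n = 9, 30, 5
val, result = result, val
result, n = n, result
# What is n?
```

Trace:
`val, result, n = 9, 30, 5` → val = 9; result = 30; n = 5
`val, result = result, val` → val = 30; result = 9
`result, n = n, result` → result = 5; n = 9
So n = 9

Answer: 9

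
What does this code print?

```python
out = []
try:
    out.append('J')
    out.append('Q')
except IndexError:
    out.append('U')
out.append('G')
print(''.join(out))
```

Execution trace: 'J' (try body) → 'Q' (try body, no exception) → 'G' (after the try/except). Output: JQG

Answer: JQG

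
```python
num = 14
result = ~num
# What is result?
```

Trace:
`num = 14` → num = 14
`result = ~num` → result = -15
So result = -15

Answer: -15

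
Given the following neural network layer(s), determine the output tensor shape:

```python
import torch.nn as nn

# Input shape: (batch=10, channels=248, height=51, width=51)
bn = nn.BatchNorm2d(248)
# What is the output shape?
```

Input: (10, 248, 51, 51) -> Output: (10, 248, 51, 51)

Answer: (10, 248, 51, 51)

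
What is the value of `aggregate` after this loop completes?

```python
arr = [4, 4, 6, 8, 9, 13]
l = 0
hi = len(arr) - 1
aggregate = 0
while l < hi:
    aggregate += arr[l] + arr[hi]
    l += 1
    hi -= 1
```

Sum of pairs from ends
`aggregate` takes the values: 0 → 17 → 30 → 44

Answer: 44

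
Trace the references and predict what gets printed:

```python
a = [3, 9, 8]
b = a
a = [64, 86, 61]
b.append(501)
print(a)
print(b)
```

Key concept: rebinding vs mutation: a is rebound to a new list, b still points at the original.
Step by step:
`a = [3, 9, 8]` → a = [3, 9, 8]
`b = a` → b = [3, 9, 8] (same object as a)
`a = [64, 86, 61]` → a = [64, 86, 61]
`b.append(501)` → b = [3, 9, 8, 501]
`print(a)` → prints [64, 86, 61]
`print(b)` → prints [3, 9, 8, 501]

Answer:
[64, 86, 61]
[3, 9, 8, 501]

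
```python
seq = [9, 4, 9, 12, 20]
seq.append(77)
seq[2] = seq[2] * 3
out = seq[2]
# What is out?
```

Trace:
`seq = [9, 4, 9, 12, 20]` → seq = [9, 4, 9, 12, 20]
`seq.append(77)` → seq = [9, 4, 9, 12, 20, 77]
`seq[2] = seq[2] * 3` → seq = [9, 4, 27, 12, 20, 77]
`out = seq[2]` → out = 27
So out = 27

Answer: 27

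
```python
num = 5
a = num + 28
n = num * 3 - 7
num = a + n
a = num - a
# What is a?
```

Trace:
`num = 5` → num = 5
`a = num + 28` → a = 33
`n = num * 3 - 7` → n = 8
`num = a + n` → num = 41
`a = num - a` → a = 8
So a = 8

Answer: 8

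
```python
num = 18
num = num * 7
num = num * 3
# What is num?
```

Trace:
`num = 18` → num = 18
`num = num * 7` → num = 126
`num = num * 3` → num = 378
So num = 378

Answer: 378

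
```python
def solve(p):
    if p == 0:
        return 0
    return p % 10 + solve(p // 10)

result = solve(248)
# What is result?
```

Sum of digits of 248: 8 + 4 + 2 = 14

Answer: 14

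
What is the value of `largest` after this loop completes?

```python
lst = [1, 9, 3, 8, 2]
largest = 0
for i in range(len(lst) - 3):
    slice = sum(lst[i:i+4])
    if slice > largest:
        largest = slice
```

Max sum of 4-element window in [1, 9, 3, 8, 2]
`largest` takes the values: 0 → 21 → 22

Answer: 22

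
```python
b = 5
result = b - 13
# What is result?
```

Trace:
`b = 5` → b = 5
`result = b - 13` → result = -8
So result = -8

Answer: -8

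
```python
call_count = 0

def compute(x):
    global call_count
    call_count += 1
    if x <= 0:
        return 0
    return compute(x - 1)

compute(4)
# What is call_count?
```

Linear recursion stepping by 1: 5 calls from x=4 down to ≤0.

Answer: 5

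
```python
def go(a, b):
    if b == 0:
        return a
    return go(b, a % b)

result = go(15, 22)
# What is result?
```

go(15, 22) -> go(22, 15) -> go(15, 7) -> go(7, 1) -> go(1, 0) -> 1

Answer: 1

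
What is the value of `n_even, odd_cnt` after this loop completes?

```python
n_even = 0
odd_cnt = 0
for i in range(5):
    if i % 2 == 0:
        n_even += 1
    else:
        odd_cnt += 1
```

Count evens and odds in range(5)
`n_even, odd_cnt` takes the values: (0, 0) → (1, 0) → (1, 1) → (2, 1) → (2, 2) → (3, 2)

Answer: 3, 2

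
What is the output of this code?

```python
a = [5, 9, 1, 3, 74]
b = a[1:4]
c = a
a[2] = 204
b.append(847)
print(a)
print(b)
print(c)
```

Key concept: slice vs alias.
Step by step:
`a = [5, 9, 1, 3, 74]` → a = [5, 9, 1, 3, 74]
`b = a[1:4]` → b = [9, 1, 3]
`c = a` → c = [5, 9, 1, 3, 74] (same object as a)
`a[2] = 204` → a = [5, 9, 204, 3, 74] (same object as c); c = [5, 9, 204, 3, 74] (same object as a)
`b.append(847)` → b = [9, 1, 3, 847]
`print(a)` → prints [5, 9, 204, 3, 74]
`print(b)` → prints [9, 1, 3, 847]
`print(c)` → prints [5, 9, 204, 3, 74]

Answer:
[5, 9, 204, 3, 74]
[9, 1, 3, 847]
[5, 9, 204, 3, 74]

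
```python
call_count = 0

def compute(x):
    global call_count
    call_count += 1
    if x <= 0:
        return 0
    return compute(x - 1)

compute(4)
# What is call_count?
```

Linear recursion stepping by 1: 5 calls from x=4 down to ≤0.

Answer: 5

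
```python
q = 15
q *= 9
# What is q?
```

Trace:
`q = 15` → q = 15
`q *= 9` → q = 135
So q = 135

Answer: 135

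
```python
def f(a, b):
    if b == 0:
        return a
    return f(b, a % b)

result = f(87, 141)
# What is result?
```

f(87, 141) -> f(141, 87) -> f(87, 54) -> f(54, 33) -> f(33, 21) -> f(21, 12) -> f(12, 9) -> f(9, 3) -> f(3, 0) -> 3

Answer: 3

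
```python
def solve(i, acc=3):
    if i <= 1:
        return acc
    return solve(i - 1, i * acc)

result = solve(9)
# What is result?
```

Accumulator trace (n, acc): (9, 3) -> (8, 27) -> (7, 216) -> (6, 1512) -> (5, 9072) -> (4, 45360) -> (3, 181440) -> (2, 544320) -> (1, 1088640) -> return 1088640

Answer: 1088640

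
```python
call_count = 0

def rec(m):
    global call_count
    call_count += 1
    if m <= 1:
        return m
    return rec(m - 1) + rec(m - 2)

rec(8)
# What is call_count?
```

Calls(m) = 1 + Calls(m-1) + Calls(m-2); Calls(0)=Calls(1)=1. For m=8 this gives 67.

Answer: 67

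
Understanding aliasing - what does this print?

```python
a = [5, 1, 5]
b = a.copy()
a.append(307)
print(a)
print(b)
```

Key concept: list.copy() creates independent copy.
Step by step:
`a = [5, 1, 5]` → a = [5, 1, 5]
`b = a.copy()` → b = [5, 1, 5]
`a.append(307)` → a = [5, 1, 5, 307]
`print(a)` → prints [5, 1, 5, 307]
`print(b)` → prints [5, 1, 5]

Answer:
[5, 1, 5, 307]
[5, 1, 5]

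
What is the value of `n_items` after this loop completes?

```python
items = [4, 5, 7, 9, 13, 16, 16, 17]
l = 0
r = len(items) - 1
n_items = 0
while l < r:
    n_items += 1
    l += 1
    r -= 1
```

Iterations until pointers meet (list length 8)
`n_items` takes the values: 0 → 1 → 2 → 3 → 4

Answer: 4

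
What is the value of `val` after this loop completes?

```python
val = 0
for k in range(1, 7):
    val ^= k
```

XOR of 1 to 6
`val` takes the values: 0 → 1 → 3 → 0 → 4 → 1 → 7

Answer: 7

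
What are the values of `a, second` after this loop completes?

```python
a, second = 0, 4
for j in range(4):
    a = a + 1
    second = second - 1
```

a goes 0→4, second goes 4→0
`a, second` takes the values: (0, 4) → (1, 4) → (1, 3) → (2, 3) → (2, 2) → (3, 2) → (3, 1) → (4, 1) → (4, 0)

Answer: 4, 0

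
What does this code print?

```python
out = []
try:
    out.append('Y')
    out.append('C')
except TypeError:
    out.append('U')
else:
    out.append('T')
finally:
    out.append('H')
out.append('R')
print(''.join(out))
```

Execution trace: 'Y' (try body) → 'C' (try body, no exception) → 'T' (else) → 'H' (finally) → 'R' (after the try/except). Output: YCTHR

Answer: YCTHR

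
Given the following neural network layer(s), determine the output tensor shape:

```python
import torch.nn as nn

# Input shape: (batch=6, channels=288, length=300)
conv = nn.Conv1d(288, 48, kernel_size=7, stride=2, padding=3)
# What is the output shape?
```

Input: (6, 288, 300) -> Output: (6, 48, 150)

Answer: (6, 48, 150)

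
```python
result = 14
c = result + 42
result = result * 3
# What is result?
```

Trace:
`result = 14` → result = 14
`c = result + 42` → c = 56
`result = result * 3` → result = 42
So result = 42

Answer: 42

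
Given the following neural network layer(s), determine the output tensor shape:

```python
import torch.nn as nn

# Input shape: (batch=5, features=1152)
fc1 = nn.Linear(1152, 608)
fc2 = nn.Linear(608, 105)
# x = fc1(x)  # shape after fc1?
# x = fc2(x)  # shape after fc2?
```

Input: (5, 1152) -> after fc1: (5, 608) -> Output: (5, 105)

Answer: (5, 105)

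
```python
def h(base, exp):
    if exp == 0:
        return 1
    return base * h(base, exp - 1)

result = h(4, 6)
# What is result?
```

h(4, 6) = 4 * 4 * 4 * 4 * 4 * 4 = 4096

Answer: 4096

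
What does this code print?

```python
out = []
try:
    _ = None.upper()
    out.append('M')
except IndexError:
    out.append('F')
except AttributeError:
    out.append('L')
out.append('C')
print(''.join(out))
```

Execution trace: 'L' (except AttributeError) → 'C' (after the try/except). Output: LC

Answer: LC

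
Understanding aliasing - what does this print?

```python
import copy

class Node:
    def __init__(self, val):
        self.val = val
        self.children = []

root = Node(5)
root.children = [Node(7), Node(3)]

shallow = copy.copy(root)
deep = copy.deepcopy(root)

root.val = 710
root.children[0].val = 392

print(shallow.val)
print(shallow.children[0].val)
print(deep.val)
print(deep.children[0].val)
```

Key concept: deep copy with custom objects.
Step by step:
`root = Node(5)` → root = Node(val=5, children=[])
`root.children = [Node(7), Node(3)]` → root = Node(val=5, children=[Node(val=7, children=[]), Node(val=3, children=[])])
`shallow = copy.copy(root)` → shallow = Node(val=5, children=[Node(val=7, children=[]), Node(val=3, children=[])])
`deep = copy.deepcopy(root)` → deep = Node(val=5, children=[Node(val=7, children=[]), Node(val=3, children=[])])
`root.val = 710` → root = Node(val=710, children=[Node(val=7, children=[]), Node(val=3, children=[])])
`root.children[0].val = 392` → root = Node(val=710, children=[Node(val=392, children=[]), Node(val=3, children=[])]); shallow = Node(val=5, children=[Node(val=392, children=[]), Node(val=3, children=[])])
`print(shallow.val)` → prints 5
`print(shallow.children[0].val)` → prints 392
`print(deep.val)` → prints 5
`print(deep.children[0].val)` → prints 7

Answer:
5
392
5
7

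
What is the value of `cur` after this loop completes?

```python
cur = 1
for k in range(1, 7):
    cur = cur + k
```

Start at 1, add 1 through 6
`cur` takes the values: 1 → 2 → 4 → 7 → 11 → 16 → 22

Answer: 22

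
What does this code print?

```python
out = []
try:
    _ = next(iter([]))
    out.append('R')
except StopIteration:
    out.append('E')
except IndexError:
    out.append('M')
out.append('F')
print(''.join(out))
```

Execution trace: 'E' (except StopIteration) → 'F' (after the try/except). Output: EF

Answer: EF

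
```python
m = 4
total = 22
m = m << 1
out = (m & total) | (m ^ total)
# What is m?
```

Trace:
`m = 4` → m = 4
`total = 22` → total = 22
`m = m << 1` → m = 8
`out = (m & total) | (m ^ total)` → out = 30
So m = 8

Answer: 8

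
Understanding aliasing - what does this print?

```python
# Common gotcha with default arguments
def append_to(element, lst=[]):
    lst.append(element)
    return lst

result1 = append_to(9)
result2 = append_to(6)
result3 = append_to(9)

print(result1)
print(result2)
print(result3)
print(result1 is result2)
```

Key concept: mutable default argument gotcha.
Step by step:
`result1 = append_to(9)` → result1 = [9]
`result2 = append_to(6)` → result1 = [9, 6] (same object as result2); result2 = [9, 6] (same object as result1)
`result3 = append_to(9)` → result1 = [9, 6, 9] (same object as result2, result3); result2 = [9, 6, 9] (same object as result1, result3); result3 = [9, 6, 9] (same object as result1, result2)
`print(result1)` → prints [9, 6, 9]
`print(result2)` → prints [9, 6, 9]
`print(result3)` → prints [9, 6, 9]
`print(result1 is result2)` → prints True

Answer:
[9, 6, 9]
[9, 6, 9]
[9, 6, 9]
True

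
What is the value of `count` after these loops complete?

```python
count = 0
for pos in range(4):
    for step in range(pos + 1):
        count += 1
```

Triangle: 1 + 2 + ... + 4
`count` takes the values: 0 → 1 → 2 → 3 → 4 → 5 → 6 → 7 → 8 → 9 → 10

Answer: 10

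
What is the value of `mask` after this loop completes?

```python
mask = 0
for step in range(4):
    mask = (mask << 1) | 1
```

Build 4 consecutive 1-bits: 0b1111
`mask` takes the values: 0 → 1 → 3 → 7 → 15

Answer: 15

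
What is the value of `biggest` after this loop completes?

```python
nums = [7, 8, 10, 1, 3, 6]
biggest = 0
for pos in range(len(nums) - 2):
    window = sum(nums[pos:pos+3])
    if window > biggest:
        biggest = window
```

Max sum of 3-element window in [7, 8, 10, 1, 3, 6]
`biggest` takes the values: 0 → 25

Answer: 25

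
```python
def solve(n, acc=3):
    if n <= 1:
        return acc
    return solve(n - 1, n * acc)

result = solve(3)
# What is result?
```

Accumulator trace (n, acc): (3, 3) -> (2, 9) -> (1, 18) -> return 18

Answer: 18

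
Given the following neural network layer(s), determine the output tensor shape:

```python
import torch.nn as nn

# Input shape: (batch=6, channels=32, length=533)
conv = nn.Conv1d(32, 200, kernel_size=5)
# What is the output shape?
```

Input: (6, 32, 533) -> Output: (6, 200, 529)

Answer: (6, 200, 529)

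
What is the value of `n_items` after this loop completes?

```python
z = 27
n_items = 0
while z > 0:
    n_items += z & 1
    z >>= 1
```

Count set bits in 27 (binary: 0b11011)
`n_items` takes the values: 0 → 1 → 2 → 3 → 4

Answer: 4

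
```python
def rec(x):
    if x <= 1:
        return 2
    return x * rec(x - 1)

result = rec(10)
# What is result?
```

rec(10) = 10 * 9 * 8 * 7 * 6 * 5 * 4 * 3 * 2 * 2 = 7257600

Answer: 7257600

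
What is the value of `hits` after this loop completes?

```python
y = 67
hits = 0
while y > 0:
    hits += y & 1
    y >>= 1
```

Count set bits in 67 (binary: 0b1000011)
`hits` takes the values: 0 → 1 → 2 → 3

Answer: 3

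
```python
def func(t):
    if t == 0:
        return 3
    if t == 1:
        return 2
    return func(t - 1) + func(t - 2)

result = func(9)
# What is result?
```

Build up from base cases: func(0)=3, func(1)=2, func(2)=5, func(3)=7, func(4)=12, func(5)=19, func(6)=31, ..., func(9)=131

Answer: 131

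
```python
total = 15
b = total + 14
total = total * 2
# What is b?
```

Trace:
`total = 15` → total = 15
`b = total + 14` → b = 29
`total = total * 2` → total = 30
So b = 29

Answer: 29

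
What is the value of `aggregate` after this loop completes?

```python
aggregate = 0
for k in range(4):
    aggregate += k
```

Sum of 0 to 3 = 6
`aggregate` takes the values: 0 → 1 → 3 → 6

Answer: 6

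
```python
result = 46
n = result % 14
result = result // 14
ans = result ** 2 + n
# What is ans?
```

Trace:
`result = 46` → result = 46
`n = result % 14` → n = 4
`result = result // 14` → result = 3
`ans = result ** 2 + n` → ans = 13
So ans = 13

Answer: 13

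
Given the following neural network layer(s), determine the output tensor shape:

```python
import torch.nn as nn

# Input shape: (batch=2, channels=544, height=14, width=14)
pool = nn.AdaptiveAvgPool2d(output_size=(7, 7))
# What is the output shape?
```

Input: (2, 544, 14, 14) -> Output: (2, 544, 7, 7)

Answer: (2, 544, 7, 7)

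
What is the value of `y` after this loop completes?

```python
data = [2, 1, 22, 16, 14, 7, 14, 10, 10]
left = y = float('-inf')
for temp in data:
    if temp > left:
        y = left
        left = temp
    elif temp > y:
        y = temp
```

Second largest (with repeats) in [2, 1, 22, 16, 14, 7, 14, 10, 10]
`y` takes the values: -inf → 1 → 2 → 16

Answer: 16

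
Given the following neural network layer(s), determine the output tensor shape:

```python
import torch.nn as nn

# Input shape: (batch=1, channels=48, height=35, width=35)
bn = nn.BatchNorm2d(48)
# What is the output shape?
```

Input: (1, 48, 35, 35) -> Output: (1, 48, 35, 35)

Answer: (1, 48, 35, 35)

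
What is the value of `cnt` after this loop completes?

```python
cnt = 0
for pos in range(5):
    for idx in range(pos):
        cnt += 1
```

Triangle number: 0+1+2+...+4
`cnt` takes the values: 0 → 1 → 2 → 3 → 4 → 5 → 6 → 7 → 8 → 9 → 10

Answer: 10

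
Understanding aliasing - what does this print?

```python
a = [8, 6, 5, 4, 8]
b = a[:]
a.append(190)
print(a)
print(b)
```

Key concept: slice [:] creates copy.
Step by step:
`a = [8, 6, 5, 4, 8]` → a = [8, 6, 5, 4, 8]
`b = a[:]` → b = [8, 6, 5, 4, 8]
`a.append(190)` → a = [8, 6, 5, 4, 8, 190]
`print(a)` → prints [8, 6, 5, 4, 8, 190]
`print(b)` → prints [8, 6, 5, 4, 8]

Answer:
[8, 6, 5, 4, 8, 190]
[8, 6, 5, 4, 8]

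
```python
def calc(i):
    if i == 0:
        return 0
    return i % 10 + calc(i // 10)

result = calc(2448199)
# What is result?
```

Sum of digits of 2448199: 9 + 9 + 1 + 8 + 4 + 4 + 2 = 37

Answer: 37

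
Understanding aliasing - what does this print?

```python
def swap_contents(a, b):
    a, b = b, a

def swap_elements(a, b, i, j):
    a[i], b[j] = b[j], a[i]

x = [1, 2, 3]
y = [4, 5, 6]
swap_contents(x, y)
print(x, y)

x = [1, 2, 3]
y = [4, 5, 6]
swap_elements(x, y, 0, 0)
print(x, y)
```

Key concept: parameter rebinding vs mutation.
Step by step:
`x = [1, 2, 3]` → x = [1, 2, 3]
`y = [4, 5, 6]` → y = [4, 5, 6]
`swap_contents(x, y)` → no visible change to tracked variables
`print(x, y)` → prints [1, 2, 3] [4, 5, 6]
`x = [1, 2, 3]` → x = [1, 2, 3]
`y = [4, 5, 6]` → y = [4, 5, 6]
`swap_elements(x, y, 0, 0)` → x = [4, 2, 3]; y = [1, 5, 6]
`print(x, y)` → prints [4, 2, 3] [1, 5, 6]

Answer:
[1, 2, 3] [4, 5, 6]
[4, 2, 3] [1, 5, 6]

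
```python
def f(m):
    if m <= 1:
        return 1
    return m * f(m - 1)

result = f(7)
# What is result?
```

f(7) = 7 * 6 * 5 * 4 * 3 * 2 * 1 = 5040

Answer: 5040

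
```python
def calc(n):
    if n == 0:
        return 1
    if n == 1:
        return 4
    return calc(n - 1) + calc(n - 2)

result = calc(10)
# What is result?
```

Build up from base cases: calc(0)=1, calc(1)=4, calc(2)=5, calc(3)=9, calc(4)=14, calc(5)=23, calc(6)=37, ..., calc(10)=254

Answer: 254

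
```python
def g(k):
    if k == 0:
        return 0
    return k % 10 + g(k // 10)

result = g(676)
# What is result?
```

Sum of digits of 676: 6 + 7 + 6 = 19

Answer: 19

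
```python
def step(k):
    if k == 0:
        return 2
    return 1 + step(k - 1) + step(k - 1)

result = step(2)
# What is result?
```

step(k) = 1 + 2·step(k-1), step(0)=2. Closed form: (2+1)·2^2 - 1 = 11.

Answer: 11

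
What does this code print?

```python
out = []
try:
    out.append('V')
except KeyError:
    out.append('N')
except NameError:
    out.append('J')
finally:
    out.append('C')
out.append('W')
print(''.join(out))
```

Execution trace: 'V' (try body, no exception) → 'C' (finally) → 'W' (after the try/except). Output: VCW

Answer: VCW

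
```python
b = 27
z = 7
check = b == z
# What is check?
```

Trace:
`b = 27` → b = 27
`z = 7` → z = 7
`check = b == z` → check = False
So check = False

Answer: False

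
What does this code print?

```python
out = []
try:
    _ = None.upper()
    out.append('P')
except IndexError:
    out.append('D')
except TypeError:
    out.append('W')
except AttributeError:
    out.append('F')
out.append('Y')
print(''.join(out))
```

Execution trace: 'F' (except AttributeError) → 'Y' (after the try/except). Output: FY

Answer: FY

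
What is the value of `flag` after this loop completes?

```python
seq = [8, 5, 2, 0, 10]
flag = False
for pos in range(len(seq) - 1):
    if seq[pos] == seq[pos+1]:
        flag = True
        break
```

Check consecutive duplicates in [8, 5, 2, 0, 10]
`flag` takes the values: False

Answer: False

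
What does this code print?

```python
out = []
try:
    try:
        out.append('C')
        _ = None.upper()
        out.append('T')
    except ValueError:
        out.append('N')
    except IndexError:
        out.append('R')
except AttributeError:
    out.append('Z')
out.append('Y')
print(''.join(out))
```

Execution trace: 'C' (try body) → 'Z' (outer except AttributeError) → 'Y' (after the try/except). Output: CZY

Answer: CZY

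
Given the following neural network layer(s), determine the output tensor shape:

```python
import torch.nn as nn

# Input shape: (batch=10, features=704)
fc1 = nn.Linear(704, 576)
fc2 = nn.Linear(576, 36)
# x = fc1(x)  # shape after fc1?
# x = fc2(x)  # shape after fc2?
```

Input: (10, 704) -> after fc1: (10, 576) -> Output: (10, 36)

Answer: (10, 36)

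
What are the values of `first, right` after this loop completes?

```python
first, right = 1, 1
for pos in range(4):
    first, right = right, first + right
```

Fibonacci: after 4 iterations
`first, right` takes the values: (1, 1) → (1, 2) → (2, 3) → (3, 5) → (5, 8)

Answer: 5, 8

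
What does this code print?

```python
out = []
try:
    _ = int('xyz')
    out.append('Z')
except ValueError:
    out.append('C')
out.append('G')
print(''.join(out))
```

Execution trace: 'C' (except ValueError) → 'G' (after the try/except). Output: CG

Answer: CG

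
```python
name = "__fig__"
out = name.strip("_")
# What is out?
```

Trace:
`name = "__fig__"` → name = '__fig__'
`out = name.strip("_")` → out = 'fig'
So out = 'fig'

Answer: 'fig'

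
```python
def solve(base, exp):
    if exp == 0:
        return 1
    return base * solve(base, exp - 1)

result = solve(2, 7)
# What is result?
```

solve(2, 7) = 2 * 2 * 2 * 2 * 2 * 2 * 2 = 128

Answer: 128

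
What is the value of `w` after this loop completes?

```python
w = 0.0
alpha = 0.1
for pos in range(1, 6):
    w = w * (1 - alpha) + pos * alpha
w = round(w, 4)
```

Moving average with lr=0.1
`w` takes the values: 0.0 → 0.1 → 0.29 → 0.561 → 0.9049 → 1.31441 → 1.3144

Answer: 1.3144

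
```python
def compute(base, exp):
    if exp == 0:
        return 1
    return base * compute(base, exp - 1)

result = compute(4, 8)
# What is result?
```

compute(4, 8) = 4 * 4 * 4 * 4 * 4 * 4 * 4 * 4 = 65536

Answer: 65536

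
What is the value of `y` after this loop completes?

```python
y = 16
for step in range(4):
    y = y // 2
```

Halve 4 times: 16 // 2^4 = 1
`y` takes the values: 16 → 8 → 4 → 2 → 1

Answer: 1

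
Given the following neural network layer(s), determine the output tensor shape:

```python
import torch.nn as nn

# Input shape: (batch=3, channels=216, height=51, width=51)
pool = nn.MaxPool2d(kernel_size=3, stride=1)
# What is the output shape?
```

Input: (3, 216, 51, 51) -> Output: (3, 216, 49, 49)

Answer: (3, 216, 49, 49)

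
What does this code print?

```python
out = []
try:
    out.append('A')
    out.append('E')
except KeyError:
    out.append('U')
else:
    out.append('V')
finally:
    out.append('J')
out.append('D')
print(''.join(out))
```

Execution trace: 'A' (try body) → 'E' (try body, no exception) → 'V' (else) → 'J' (finally) → 'D' (after the try/except). Output: AEVJD

Answer: AEVJD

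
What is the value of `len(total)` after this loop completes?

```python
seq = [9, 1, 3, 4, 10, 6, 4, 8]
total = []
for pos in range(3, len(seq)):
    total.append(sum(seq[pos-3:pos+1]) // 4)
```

Number of 4-element averages
`total` takes the values: [] → [4] → [4, 4] → [4, 4, 5] → [4, 4, 5, 6] → [4, 4, 5, 6, 7]
So `len(total)` = 5

Answer: 5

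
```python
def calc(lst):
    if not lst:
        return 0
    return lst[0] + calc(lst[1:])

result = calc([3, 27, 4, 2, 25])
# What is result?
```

3 + 27 + 4 + 2 + 25 + 0 = 61

Answer: 61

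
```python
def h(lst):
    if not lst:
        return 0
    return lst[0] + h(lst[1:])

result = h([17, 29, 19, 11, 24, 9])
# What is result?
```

17 + 29 + 19 + 11 + 24 + 9 + 0 = 109

Answer: 109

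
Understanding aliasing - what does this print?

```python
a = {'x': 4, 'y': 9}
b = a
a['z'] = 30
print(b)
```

Key concept: dict aliasing.
Step by step:
`a = {'x': 4, 'y': 9}` → a = {'x': 4, 'y': 9}
`b = a` → b = {'x': 4, 'y': 9} (same object as a)
`a['z'] = 30` → a = {'x': 4, 'y': 9, 'z': 30} (same object as b); b = {'x': 4, 'y': 9, 'z': 30} (same object as a)
`print(b)` → prints {'x': 4, 'y': 9, 'z': 30}

Answer: {'x': 4, 'y': 9, 'z': 30}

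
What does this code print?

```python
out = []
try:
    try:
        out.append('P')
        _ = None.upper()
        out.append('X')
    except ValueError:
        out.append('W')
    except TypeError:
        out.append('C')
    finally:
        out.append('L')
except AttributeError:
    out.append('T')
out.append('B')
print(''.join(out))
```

Execution trace: 'P' (try body) → 'L' (finally) → 'T' (outer except AttributeError) → 'B' (after the try/except). Output: PLTB

Answer: PLTB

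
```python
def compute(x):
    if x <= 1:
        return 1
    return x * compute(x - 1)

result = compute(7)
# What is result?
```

compute(7) = 7 * 6 * 5 * 4 * 3 * 2 * 1 = 5040

Answer: 5040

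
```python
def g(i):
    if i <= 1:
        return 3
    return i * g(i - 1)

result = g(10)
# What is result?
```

g(10) = 10 * 9 * 8 * 7 * 6 * 5 * 4 * 3 * 2 * 3 = 10886400

Answer: 10886400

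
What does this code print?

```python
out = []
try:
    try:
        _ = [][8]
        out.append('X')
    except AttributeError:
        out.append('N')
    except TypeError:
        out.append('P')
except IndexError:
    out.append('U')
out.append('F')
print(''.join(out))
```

Execution trace: 'U' (outer except IndexError) → 'F' (after the try/except). Output: UF

Answer: UF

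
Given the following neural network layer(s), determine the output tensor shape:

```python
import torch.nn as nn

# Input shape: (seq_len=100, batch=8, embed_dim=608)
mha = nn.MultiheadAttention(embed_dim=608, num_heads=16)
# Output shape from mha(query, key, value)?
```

Input: (100, 8, 608) -> Output: (100, 8, 608)

Answer: (100, 8, 608)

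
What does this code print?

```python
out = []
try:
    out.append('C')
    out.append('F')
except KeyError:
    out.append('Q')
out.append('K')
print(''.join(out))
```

Execution trace: 'C' (try body) → 'F' (try body, no exception) → 'K' (after the try/except). Output: CFK

Answer: CFK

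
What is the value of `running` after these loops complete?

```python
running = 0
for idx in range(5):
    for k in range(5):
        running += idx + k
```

Sum of all idx+k for idx,k in 5x5
`running` takes the values: 0 → 1 → 3 → 6 → 10 → 11 → 13 → 16 → 20 → 25 → 27 → 30 → 34 → 39 → 45 → 48 → 52 → 57 → 63 → 70 → 74 → 79 → 85 → 92 → 100

Answer: 100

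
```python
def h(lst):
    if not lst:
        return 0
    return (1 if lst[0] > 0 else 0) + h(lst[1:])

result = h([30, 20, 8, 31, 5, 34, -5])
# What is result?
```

Count of positive elements in [30, 20, 8, 31, 5, 34, -5] = 6

Answer: 6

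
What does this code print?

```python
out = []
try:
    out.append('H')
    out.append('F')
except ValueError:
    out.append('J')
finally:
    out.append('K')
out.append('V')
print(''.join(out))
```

Execution trace: 'H' (try body) → 'F' (try body, no exception) → 'K' (finally) → 'V' (after the try/except). Output: HFKV

Answer: HFKV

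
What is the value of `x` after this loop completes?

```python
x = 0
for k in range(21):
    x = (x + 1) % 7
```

Increment mod 7, 21 times = 0
`x` takes the values: 0 → 1 → 2 → 3 → 4 → 5 → 6 → 0 → 1 → 2 → 3 → 4 → 5 → 6 → 0 → 1 → 2 → 3 → 4 → 5 → 6 → 0

Answer: 0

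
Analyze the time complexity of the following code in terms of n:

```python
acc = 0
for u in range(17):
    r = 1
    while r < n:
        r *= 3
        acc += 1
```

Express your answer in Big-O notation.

Each loop level contributes: 1 × log n. Multiplying the contributions gives O(log n).

Answer: O(log n)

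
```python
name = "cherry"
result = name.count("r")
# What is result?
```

Trace:
`name = "cherry"` → name = 'cherry'
`result = name.count("r")` → result = 2
So result = 2

Answer: 2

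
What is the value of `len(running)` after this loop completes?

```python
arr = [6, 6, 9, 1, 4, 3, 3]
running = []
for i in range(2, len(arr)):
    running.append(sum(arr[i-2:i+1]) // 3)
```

Number of 3-element averages
`running` takes the values: [] → [7] → [7, 5] → [7, 5, 4] → [7, 5, 4, 2] → [7, 5, 4, 2, 3]
So `len(running)` = 5

Answer: 5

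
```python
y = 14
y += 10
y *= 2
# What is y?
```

Trace:
`y = 14` → y = 14
`y += 10` → y = 24
`y *= 2` → y = 48
So y = 48

Answer: 48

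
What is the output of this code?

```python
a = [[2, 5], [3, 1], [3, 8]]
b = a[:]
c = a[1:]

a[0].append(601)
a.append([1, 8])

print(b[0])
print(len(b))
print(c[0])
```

Key concept: slice with nested mutation.
Step by step:
`a = [[2, 5], [3, 1], [3, 8]]` → a = [[2, 5], [3, 1], [3, 8]]
`b = a[:]` → b = [[2, 5], [3, 1], [3, 8]]
`c = a[1:]` → c = [[3, 1], [3, 8]]
`a[0].append(601)` → a = [[2, 5, 601], [3, 1], [3, 8]]; b = [[2, 5, 601], [3, 1], [3, 8]]
`a.append([1, 8])` → a = [[2, 5, 601], [3, 1], [3, 8], [1, 8]]
`print(b[0])` → prints [2, 5, 601]
`print(len(b))` → prints 3
`print(c[0])` → prints [3, 1]

Answer:
[2, 5, 601]
3
[3, 1]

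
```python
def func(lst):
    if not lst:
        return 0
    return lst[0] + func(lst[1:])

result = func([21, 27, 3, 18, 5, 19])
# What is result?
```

21 + 27 + 3 + 18 + 5 + 19 + 0 = 93

Answer: 93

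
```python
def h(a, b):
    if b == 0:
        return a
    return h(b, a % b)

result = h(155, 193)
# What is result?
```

h(155, 193) -> h(193, 155) -> h(155, 38) -> h(38, 3) -> h(3, 2) -> h(2, 1) -> h(1, 0) -> 1

Answer: 1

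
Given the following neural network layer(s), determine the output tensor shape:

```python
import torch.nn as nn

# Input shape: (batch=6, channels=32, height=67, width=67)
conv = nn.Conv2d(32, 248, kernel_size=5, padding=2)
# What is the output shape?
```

Input: (6, 32, 67, 67) -> Output: (6, 248, 67, 67)

Answer: (6, 248, 67, 67)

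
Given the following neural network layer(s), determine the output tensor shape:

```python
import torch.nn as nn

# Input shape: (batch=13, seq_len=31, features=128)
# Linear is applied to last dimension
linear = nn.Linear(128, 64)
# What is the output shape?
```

Input: (13, 31, 128) -> Output: (13, 31, 64)

Answer: (13, 31, 64)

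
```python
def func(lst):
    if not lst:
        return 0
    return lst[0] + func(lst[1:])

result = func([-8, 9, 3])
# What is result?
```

(-8) + 9 + 3 + 0 = 4

Answer: 4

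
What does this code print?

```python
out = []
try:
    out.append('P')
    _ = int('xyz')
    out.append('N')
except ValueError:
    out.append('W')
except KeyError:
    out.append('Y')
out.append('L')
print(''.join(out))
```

Execution trace: 'P' (try body) → 'W' (except ValueError) → 'L' (after the try/except). Output: PWL

Answer: PWL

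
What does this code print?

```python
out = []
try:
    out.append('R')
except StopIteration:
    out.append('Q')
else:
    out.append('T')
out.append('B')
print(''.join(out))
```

Execution trace: 'R' (try body, no exception) → 'T' (else) → 'B' (after the try/except). Output: RTB

Answer: RTB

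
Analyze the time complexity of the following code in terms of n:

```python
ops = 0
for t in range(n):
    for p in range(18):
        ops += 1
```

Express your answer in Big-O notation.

Each loop level contributes: n × 1. Multiplying the contributions gives O(n).

Answer: O(n)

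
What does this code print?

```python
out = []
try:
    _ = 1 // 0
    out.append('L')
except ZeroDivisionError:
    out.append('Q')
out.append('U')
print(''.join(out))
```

Execution trace: 'Q' (except ZeroDivisionError) → 'U' (after the try/except). Output: QU

Answer: QU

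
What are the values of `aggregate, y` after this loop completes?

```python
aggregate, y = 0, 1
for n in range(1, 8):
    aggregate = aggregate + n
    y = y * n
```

Sum and factorial of 1 to 7
`aggregate, y` takes the values: (0, 1) → (1, 1) → (3, 1) → (3, 2) → (6, 2) → (6, 6) → (10, 6) → (10, 24) → (15, 24) → (15, 120) → (21, 120) → (21, 720) → (28, 720) → (28, 5040)

Answer: 28, 5040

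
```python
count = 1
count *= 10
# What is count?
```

Trace:
`count = 1` → count = 1
`count *= 10` → count = 10
So count = 10

Answer: 10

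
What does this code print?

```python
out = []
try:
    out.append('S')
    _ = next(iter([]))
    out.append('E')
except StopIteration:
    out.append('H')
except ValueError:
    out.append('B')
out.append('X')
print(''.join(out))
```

Execution trace: 'S' (try body) → 'H' (except StopIteration) → 'X' (after the try/except). Output: SHX

Answer: SHX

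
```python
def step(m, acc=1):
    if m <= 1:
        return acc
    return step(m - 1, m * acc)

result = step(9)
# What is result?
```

Accumulator trace (n, acc): (9, 1) -> (8, 9) -> (7, 72) -> (6, 504) -> (5, 3024) -> (4, 15120) -> (3, 60480) -> (2, 181440) -> (1, 362880) -> return 362880

Answer: 362880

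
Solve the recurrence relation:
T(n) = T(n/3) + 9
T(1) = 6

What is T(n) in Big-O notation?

Each step divides n by 3 and adds 9. After log_3(n) steps we reach T(1)=6. So T(n) = 9·log_3(n) + 6 = O(log n).

Answer: O(log n)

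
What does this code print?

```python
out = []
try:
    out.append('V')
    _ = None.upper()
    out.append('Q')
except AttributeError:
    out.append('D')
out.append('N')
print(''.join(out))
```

Execution trace: 'V' (try body) → 'D' (except AttributeError) → 'N' (after the try/except). Output: VDN

Answer: VDN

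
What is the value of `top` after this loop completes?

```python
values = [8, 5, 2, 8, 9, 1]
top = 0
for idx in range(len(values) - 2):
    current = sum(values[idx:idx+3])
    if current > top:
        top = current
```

Max sum of 3-element window in [8, 5, 2, 8, 9, 1]
`top` takes the values: 0 → 15 → 19

Answer: 19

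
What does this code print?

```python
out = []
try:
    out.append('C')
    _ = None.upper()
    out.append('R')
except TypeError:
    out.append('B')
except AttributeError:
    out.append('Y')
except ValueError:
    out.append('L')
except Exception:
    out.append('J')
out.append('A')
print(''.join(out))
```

Execution trace: 'C' (try body) → 'Y' (except AttributeError) → 'A' (after the try/except). Output: CYA

Answer: CYA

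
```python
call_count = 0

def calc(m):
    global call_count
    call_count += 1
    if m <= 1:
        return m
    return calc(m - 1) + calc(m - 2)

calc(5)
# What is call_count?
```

Calls(m) = 1 + Calls(m-1) + Calls(m-2); Calls(0)=Calls(1)=1. For m=5 this gives 15.

Answer: 15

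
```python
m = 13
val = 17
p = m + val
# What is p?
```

Trace:
`m = 13` → m = 13
`val = 17` → val = 17
`p = m + val` → p = 30
So p = 30

Answer: 30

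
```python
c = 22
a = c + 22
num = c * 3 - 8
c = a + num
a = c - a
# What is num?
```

Trace:
`c = 22` → c = 22
`a = c + 22` → a = 44
`num = c * 3 - 8` → num = 58
`c = a + num` → c = 102
`a = c - a` → a = 58
So num = 58

Answer: 58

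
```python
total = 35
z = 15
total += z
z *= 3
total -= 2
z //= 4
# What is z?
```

Trace:
`total = 35` → total = 35
`z = 15` → z = 15
`total += z` → total = 50
`z *= 3` → z = 45
`total -= 2` → total = 48
`z //= 4` → z = 11
So z = 11

Answer: 11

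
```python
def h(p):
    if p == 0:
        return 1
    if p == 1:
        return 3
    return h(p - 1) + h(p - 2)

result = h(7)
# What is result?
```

Build up from base cases: h(0)=1, h(1)=3, h(2)=4, h(3)=7, h(4)=11, h(5)=18, h(6)=29, ..., h(7)=47

Answer: 47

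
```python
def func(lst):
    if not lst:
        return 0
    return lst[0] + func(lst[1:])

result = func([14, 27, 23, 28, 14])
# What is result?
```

14 + 27 + 23 + 28 + 14 + 0 = 106

Answer: 106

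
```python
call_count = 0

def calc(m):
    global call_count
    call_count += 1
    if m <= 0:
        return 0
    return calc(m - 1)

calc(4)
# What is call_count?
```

Linear recursion stepping by 1: 5 calls from m=4 down to ≤0.

Answer: 5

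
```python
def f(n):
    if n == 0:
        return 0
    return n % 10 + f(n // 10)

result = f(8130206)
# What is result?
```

Sum of digits of 8130206: 6 + 0 + 2 + 0 + 3 + 1 + 8 = 20

Answer: 20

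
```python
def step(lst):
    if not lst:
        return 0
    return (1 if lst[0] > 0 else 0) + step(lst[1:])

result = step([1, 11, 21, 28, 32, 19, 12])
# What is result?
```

Count of positive elements in [1, 11, 21, 28, 32, 19, 12] = 7

Answer: 7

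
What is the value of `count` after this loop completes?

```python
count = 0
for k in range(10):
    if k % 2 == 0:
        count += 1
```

Count numbers divisible by 2 in range(10)
`count` takes the values: 0 → 1 → 2 → 3 → 4 → 5

Answer: 5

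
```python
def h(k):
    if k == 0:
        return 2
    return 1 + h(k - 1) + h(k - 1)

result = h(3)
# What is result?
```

h(k) = 1 + 2·h(k-1), h(0)=2. Closed form: (2+1)·2^3 - 1 = 23.

Answer: 23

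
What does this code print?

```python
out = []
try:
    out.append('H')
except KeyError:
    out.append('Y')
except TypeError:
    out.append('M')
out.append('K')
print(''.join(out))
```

Execution trace: 'H' (try body, no exception) → 'K' (after the try/except). Output: HK

Answer: HK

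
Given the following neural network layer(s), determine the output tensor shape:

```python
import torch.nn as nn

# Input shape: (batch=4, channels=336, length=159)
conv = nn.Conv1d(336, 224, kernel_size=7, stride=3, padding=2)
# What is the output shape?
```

Input: (4, 336, 159) -> Output: (4, 224, 53)

Answer: (4, 224, 53)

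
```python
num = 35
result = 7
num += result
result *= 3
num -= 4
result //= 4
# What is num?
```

Trace:
`num = 35` → num = 35
`result = 7` → result = 7
`num += result` → num = 42
`result *= 3` → result = 21
`num -= 4` → num = 38
`result //= 4` → result = 5
So num = 38

Answer: 38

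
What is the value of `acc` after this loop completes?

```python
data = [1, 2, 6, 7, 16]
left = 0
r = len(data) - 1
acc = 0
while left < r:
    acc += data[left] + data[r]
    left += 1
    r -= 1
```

Sum of pairs from ends
`acc` takes the values: 0 → 17 → 26

Answer: 26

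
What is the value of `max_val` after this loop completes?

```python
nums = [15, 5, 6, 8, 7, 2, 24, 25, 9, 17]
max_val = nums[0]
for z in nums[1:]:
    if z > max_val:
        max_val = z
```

Maximum of [15, 5, 6, 8, 7, 2, 24, 25, 9, 17]
`max_val` takes the values: 15 → 24 → 25

Answer: 25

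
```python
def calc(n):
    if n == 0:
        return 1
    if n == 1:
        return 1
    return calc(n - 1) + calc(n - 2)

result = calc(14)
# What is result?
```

Build up from base cases: calc(0)=1, calc(1)=1, calc(2)=2, calc(3)=3, calc(4)=5, calc(5)=8, calc(6)=13, ..., calc(14)=610

Answer: 610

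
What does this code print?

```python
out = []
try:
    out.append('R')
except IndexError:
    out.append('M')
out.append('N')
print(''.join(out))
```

Execution trace: 'R' (try body, no exception) → 'N' (after the try/except). Output: RN

Answer: RN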